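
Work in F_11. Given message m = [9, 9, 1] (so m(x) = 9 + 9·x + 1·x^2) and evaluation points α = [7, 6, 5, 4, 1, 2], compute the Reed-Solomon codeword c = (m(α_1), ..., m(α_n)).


c = [0, 0, 2, 6, 8, 9]

Message polynomial: m(x) = 9 + 9·x + 1·x^2 (mod 11).
For each evaluation point α_i, compute m(α_i) mod 11:
  α_1 = 7: Horner steps 1 → 5 → 0, so m(7) = 0.
  α_2 = 6: Horner steps 1 → 4 → 0, so m(6) = 0.
  α_3 = 5: Horner steps 1 → 3 → 2, so m(5) = 2.
  α_4 = 4: Horner steps 1 → 2 → 6, so m(4) = 6.
  α_5 = 1: Horner steps 1 → 10 → 8, so m(1) = 8.
  α_6 = 2: Horner steps 1 → 0 → 9, so m(2) = 9.
Codeword c = [0, 0, 2, 6, 8, 9] ∈ F_11^6.


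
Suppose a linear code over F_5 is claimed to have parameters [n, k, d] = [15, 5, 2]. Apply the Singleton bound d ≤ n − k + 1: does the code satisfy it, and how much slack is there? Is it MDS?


Singleton RHS = n − k + 1 = 11, slack = 9, bound satisfied, not MDS.

Singleton bound: d ≤ n − k + 1.
Here n = 15, k = 5, so n − k + 1 = 11.
Given d = 2, check d ≤ 11: YES.
Slack = (n − k + 1) − d = 9.
The code is NOT MDS (slack = 9 > 0).
Description: the claimed parameters are [15, 5, 2]_5; such a code would be non-MDS.


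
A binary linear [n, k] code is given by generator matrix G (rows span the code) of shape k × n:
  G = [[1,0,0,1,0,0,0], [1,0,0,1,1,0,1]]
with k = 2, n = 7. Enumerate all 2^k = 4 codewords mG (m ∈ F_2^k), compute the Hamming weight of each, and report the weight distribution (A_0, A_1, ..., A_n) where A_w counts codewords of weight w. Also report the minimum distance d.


Weight distribution: A_0 = 1, A_2 = 2, A_4 = 1. Minimum distance d = 2.

Enumerate all 2^2 = 4 messages m ∈ F_2^2.
For each, compute codeword c = mG in F_2^7, then tally its weight.
  m = 00 → c = 0000000, weight = 0.
  m = 10 → c = 1001000, weight = 2.
  m = 01 → c = 1001101, weight = 4.
  m = 11 → c = 0000101, weight = 2.
Tally weights:
  weight 0: 1 codewords.
  weight 2: 2 codewords.
  weight 4: 1 codewords.
Minimum distance d = smallest w > 0 with A_w > 0 = 2.
Sanity: Σ A_w = 4 = 2^2 = 4 ✓.


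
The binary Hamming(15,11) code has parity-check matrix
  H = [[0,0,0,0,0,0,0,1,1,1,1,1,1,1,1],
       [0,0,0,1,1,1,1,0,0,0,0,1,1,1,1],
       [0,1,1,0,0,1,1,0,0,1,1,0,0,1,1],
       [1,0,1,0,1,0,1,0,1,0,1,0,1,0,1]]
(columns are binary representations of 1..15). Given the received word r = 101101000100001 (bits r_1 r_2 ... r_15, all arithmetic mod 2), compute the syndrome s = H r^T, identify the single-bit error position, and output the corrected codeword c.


s = (0, 1, 0, 1)^T, error position = 5, corrected codeword c = 101111000100001

Compute s = H r^T mod 2 one row at a time:
  s_1 = 0 + 0 + 1 + 0 + 0 + 0 + 0 + 1 = 2 ≡ 0 (mod 2).
  s_2 = 1 + 0 + 1 + 0 + 0 + 0 + 0 + 1 = 3 ≡ 1 (mod 2).
  s_3 = 0 + 1 + 1 + 0 + 1 + 0 + 0 + 1 = 4 ≡ 0 (mod 2).
  s_4 = 1 + 1 + 0 + 0 + 0 + 0 + 0 + 1 = 3 ≡ 1 (mod 2).
s = (0, 1, 0, 1)^T — this equals column 5 of H (binary 0101), so error is at position 5.
Correct: flip bit 5 of r = 101101000100001 to get c = 101111000100001.


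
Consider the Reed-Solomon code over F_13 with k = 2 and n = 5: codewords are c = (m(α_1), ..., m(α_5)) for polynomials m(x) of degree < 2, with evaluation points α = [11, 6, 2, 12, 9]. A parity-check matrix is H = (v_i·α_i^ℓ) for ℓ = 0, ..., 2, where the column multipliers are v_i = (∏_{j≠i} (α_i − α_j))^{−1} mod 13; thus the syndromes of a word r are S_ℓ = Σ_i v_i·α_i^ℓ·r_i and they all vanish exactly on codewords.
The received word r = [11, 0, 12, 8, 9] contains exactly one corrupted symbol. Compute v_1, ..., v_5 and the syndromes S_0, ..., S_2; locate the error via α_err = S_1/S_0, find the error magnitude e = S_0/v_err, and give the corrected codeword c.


S = (2, 5, 6), error at position 5, error magnitude e = 5, c = [11, 0, 12, 8, 4].

Step 1: column multipliers v_i = (∏_{j≠i}(α_i − α_j))^{−1} mod 13.
  i = 1 (α = 11): (11−6)(11−2)(11−12)(11−9) = 5·9·(−1)·2 = −90 ≡ 1, so v_1 = 1^{−1} = 1 (mod 13).
  i = 2 (α = 6): (6−11)(6−2)(6−12)(6−9) = (−5)·4·(−6)·(−3) = −360 ≡ 4, so v_2 = 4^{−1} = 10 (mod 13).
  i = 3 (α = 2): (2−11)(2−6)(2−12)(2−9) = (−9)·(−4)·(−10)·(−7) = 2520 ≡ 11, so v_3 = 11^{−1} = 6 (mod 13).
  i = 4 (α = 12): (12−11)(12−6)(12−2)(12−9) = 1·6·10·3 = 180 ≡ 11, so v_4 = 11^{−1} = 6 (mod 13).
  i = 5 (α = 9): (9−11)(9−6)(9−2)(9−12) = (−2)·3·7·(−3) = 126 ≡ 9, so v_5 = 9^{−1} = 3 (mod 13).
  v = [1, 10, 6, 6, 3].
Step 2: syndromes of r = [11, 0, 12, 8, 9] (all sums mod 13).
  S_0 = Σ v_i r_i = 1·11 + 10·0 + 6·12 + 6·8 + 3·9 = 158 ≡ 2.
  S_1 = Σ v_i α_i r_i = 1·11·11 + 10·6·0 + 6·2·12 + 6·12·8 + 3·9·9 = 1084 ≡ 5.
  α_i^2 mod 13 = [4, 10, 4, 1, 3].
  S_2 = Σ v_i α_i^2 r_i = 1·4·11 + 10·10·0 + 6·4·12 + 6·1·8 + 3·3·9 = 461 ≡ 6.
  S = (2, 5, 6) ≠ 0, so r is not a codeword (an error is present).
Step 3: locate the error. For a single error e at position i, S_ℓ = v_i·e·α_i^ℓ, so α_err = S_1/S_0.
  S_0^{−1} = 2^{−1} = 7 (mod 13), so α_err = 5·7 = 35 ≡ 9 = α_5. Error position i = 5.
  Consistency check: S_2/S_1 = 6·8 = 48 ≡ 9 = α_err ✓ (single-error assumption holds).
Step 4: error magnitude e = S_0/v_5 = S_0·∏_{j≠5}(α_5 − α_j) = 2·9 = 18 ≡ 5 (mod 13).
Step 5: correct position 5: c_5 = r_5 − e = 9 − 5 ≡ 4 (mod 13). Hence c = [11, 0, 12, 8, 4].
  Check: interpolating c through the α_i gives m(x) = 5 + 10·x (degree < 2) with m(α_i) = c_i for every i, so c is indeed a codeword.


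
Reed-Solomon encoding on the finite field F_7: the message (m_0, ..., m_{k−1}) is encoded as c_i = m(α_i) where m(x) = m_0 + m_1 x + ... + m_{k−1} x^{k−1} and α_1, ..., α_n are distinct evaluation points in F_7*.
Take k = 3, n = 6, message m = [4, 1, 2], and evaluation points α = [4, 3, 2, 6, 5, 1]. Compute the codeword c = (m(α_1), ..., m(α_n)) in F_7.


c = [5, 4, 0, 5, 3, 0]

Message polynomial: m(x) = 4 + 1·x + 2·x^2 (mod 7).
For each evaluation point α_i, compute m(α_i) mod 7:
  α_1 = 4: Horner steps 2 → 2 → 5, so m(4) = 5.
  α_2 = 3: Horner steps 2 → 0 → 4, so m(3) = 4.
  α_3 = 2: Horner steps 2 → 5 → 0, so m(2) = 0.
  α_4 = 6: Horner steps 2 → 6 → 5, so m(6) = 5.
  α_5 = 5: Horner steps 2 → 4 → 3, so m(5) = 3.
  α_6 = 1: Horner steps 2 → 3 → 0, so m(1) = 0.
Codeword c = [5, 4, 0, 5, 3, 0] ∈ F_7^6.


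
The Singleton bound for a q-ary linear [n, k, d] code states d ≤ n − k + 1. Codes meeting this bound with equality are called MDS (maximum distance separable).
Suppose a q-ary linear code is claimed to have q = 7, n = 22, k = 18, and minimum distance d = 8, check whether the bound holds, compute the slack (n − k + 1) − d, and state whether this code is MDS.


Singleton RHS = n − k + 1 = 5, slack = -3, bound violated (no such code; not MDS).

Singleton bound: d ≤ n − k + 1.
Here n = 22, k = 18, so n − k + 1 = 5.
Given d = 8, check d ≤ 5: NO.
Slack = (n − k + 1) − d = -3.
The slack is negative: d = 8 exceeds n − k + 1 = 5 by 3, so the Singleton bound is violated and no linear [22, 18, 8]_7 code can exist. In particular it is not MDS (MDS requires d = n − k + 1 exactly).
Description: the claimed parameters are [22, 18, 8]_7; such a code would be impossible (violates the Singleton bound).


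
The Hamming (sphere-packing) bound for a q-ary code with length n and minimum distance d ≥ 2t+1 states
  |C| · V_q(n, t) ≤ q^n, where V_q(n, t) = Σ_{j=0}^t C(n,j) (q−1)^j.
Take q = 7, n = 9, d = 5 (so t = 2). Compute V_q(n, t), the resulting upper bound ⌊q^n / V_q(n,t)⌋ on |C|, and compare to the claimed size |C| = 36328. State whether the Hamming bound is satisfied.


V_q(n, t) = 1351, q^n = 40353607, Hamming bound = 29869, |C| = 36328 > bound (violated).

Step 1: Compute V_q(n, t) = Σ_{j=0}^2 C(n, j) (q−1)^j.
  j = 0: C(9,0)·(6)^0 = 1·1 = 1.
  j = 1: C(9,1)·(6)^1 = 9·6 = 54.
  j = 2: C(9,2)·(6)^2 = 36·36 = 1296.
  V_q(n, t) = 1 + 54 + 1296 = 1351.
Step 2: q^n = 7^9 = 40353607.
Step 3: Hamming bound ⌊q^n / V_q(n,t)⌋ = ⌊40353607/1351⌋ = 29869.
Step 4: Compare |C| = 36328 to 29869: violated.
The claimed |C| lies above the Hamming bound, so no 7-ary code of length 9 with d ≥ 5 can have 36328 codewords.


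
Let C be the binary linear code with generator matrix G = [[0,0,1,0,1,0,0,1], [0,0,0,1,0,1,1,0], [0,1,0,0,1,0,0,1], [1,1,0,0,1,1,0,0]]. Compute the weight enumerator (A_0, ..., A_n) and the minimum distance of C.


Weight distribution: A_0 = 1, A_2 = 1, A_3 = 4, A_4 = 3, A_5 = 4, A_6 = 3. Minimum distance d = 2.

Enumerate all 2^4 = 16 messages m ∈ F_2^4.
For each, compute codeword c = mG in F_2^8, then tally its weight.
  m = 0000 → c = 00000000, weight = 0.
  m = 1000 → c = 00101001, weight = 3.
  m = 0100 → c = 00010110, weight = 3.
  m = 1100 → c = 00111111, weight = 6.
  m = 0010 → c = 01001001, weight = 3.
  m = 1010 → c = 01100000, weight = 2.
  m = 0110 → c = 01011111, weight = 6.
  m = 1110 → c = 01110110, weight = 5.
  m = 0001 → c = 11001100, weight = 4.
  m = 1001 → c = 11100101, weight = 5.
  m = 0101 → c = 11011010, weight = 5.
  m = 1101 → c = 11110011, weight = 6.
  m = 0011 → c = 10000101, weight = 3.
  m = 1011 → c = 10101100, weight = 4.
  m = 0111 → c = 10010011, weight = 4.
  m = 1111 → c = 10111010, weight = 5.
Tally weights:
  weight 0: 1 codewords.
  weight 2: 1 codewords.
  weight 3: 4 codewords.
  weight 4: 3 codewords.
  weight 5: 4 codewords.
  weight 6: 3 codewords.
Minimum distance d = smallest w > 0 with A_w > 0 = 2.
Sanity: Σ A_w = 16 = 2^4 = 16 ✓.


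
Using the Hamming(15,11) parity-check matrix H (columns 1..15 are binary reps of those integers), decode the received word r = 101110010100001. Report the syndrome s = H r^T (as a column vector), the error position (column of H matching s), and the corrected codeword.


s = (1, 1, 1, 0)^T, error position = 14, corrected codeword c = 101110010100011

Compute s = H r^T mod 2 one row at a time:
  s_1 = 1 + 0 + 1 + 0 + 0 + 0 + 0 + 1 = 3 ≡ 1 (mod 2).
  s_2 = 1 + 1 + 0 + 0 + 0 + 0 + 0 + 1 = 3 ≡ 1 (mod 2).
  s_3 = 0 + 1 + 0 + 0 + 1 + 0 + 0 + 1 = 3 ≡ 1 (mod 2).
  s_4 = 1 + 1 + 1 + 0 + 0 + 0 + 0 + 1 = 4 ≡ 0 (mod 2).
s = (1, 1, 1, 0)^T — this equals column 14 of H (binary 1110), so error is at position 14.
Correct: flip bit 14 of r = 101110010100001 to get c = 101110010100011.


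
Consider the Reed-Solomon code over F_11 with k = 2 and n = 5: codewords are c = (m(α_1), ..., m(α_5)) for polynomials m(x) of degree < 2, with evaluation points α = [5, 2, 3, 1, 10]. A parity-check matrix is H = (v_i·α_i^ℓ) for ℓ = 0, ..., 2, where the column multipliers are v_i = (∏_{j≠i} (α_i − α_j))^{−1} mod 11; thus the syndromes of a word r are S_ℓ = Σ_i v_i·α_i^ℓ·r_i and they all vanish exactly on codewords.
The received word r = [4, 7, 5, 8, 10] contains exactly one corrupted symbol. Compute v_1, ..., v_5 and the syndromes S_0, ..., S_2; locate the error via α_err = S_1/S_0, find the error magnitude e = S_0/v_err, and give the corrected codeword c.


S = (9, 5, 4), error at position 3, error magnitude e = 10, c = [4, 7, 6, 8, 10].

Step 1: column multipliers v_i = (∏_{j≠i}(α_i − α_j))^{−1} mod 11.
  i = 1 (α = 5): (5−2)(5−3)(5−1)(5−10) = 3·2·4·(−5) = −120 ≡ 1, so v_1 = 1^{−1} = 1 (mod 11).
  i = 2 (α = 2): (2−5)(2−3)(2−1)(2−10) = (−3)·(−1)·1·(−8) = −24 ≡ 9, so v_2 = 9^{−1} = 5 (mod 11).
  i = 3 (α = 3): (3−5)(3−2)(3−1)(3−10) = (−2)·1·2·(−7) = 28 ≡ 6, so v_3 = 6^{−1} = 2 (mod 11).
  i = 4 (α = 1): (1−5)(1−2)(1−3)(1−10) = (−4)·(−1)·(−2)·(−9) = 72 ≡ 6, so v_4 = 6^{−1} = 2 (mod 11).
  i = 5 (α = 10): (10−5)(10−2)(10−3)(10−1) = 5·8·7·9 = 2520 ≡ 1, so v_5 = 1^{−1} = 1 (mod 11).
  v = [1, 5, 2, 2, 1].
Step 2: syndromes of r = [4, 7, 5, 8, 10] (all sums mod 11).
  S_0 = Σ v_i r_i = 1·4 + 5·7 + 2·5 + 2·8 + 1·10 = 75 ≡ 9.
  S_1 = Σ v_i α_i r_i = 1·5·4 + 5·2·7 + 2·3·5 + 2·1·8 + 1·10·10 = 236 ≡ 5.
  α_i^2 mod 11 = [3, 4, 9, 1, 1].
  S_2 = Σ v_i α_i^2 r_i = 1·3·4 + 5·4·7 + 2·9·5 + 2·1·8 + 1·1·10 = 268 ≡ 4.
  S = (9, 5, 4) ≠ 0, so r is not a codeword (an error is present).
Step 3: locate the error. For a single error e at position i, S_ℓ = v_i·e·α_i^ℓ, so α_err = S_1/S_0.
  S_0^{−1} = 9^{−1} = 5 (mod 11), so α_err = 5·5 = 25 ≡ 3 = α_3. Error position i = 3.
  Consistency check: S_2/S_1 = 4·9 = 36 ≡ 3 = α_err ✓ (single-error assumption holds).
Step 4: error magnitude e = S_0/v_3 = S_0·∏_{j≠3}(α_3 − α_j) = 9·6 = 54 ≡ 10 (mod 11).
Step 5: correct position 3: c_3 = r_3 − e = 5 − 10 ≡ 6 (mod 11). Hence c = [4, 7, 6, 8, 10].
  Check: interpolating c through the α_i gives m(x) = 9 + 10·x (degree < 2) with m(α_i) = c_i for every i, so c is indeed a codeword.


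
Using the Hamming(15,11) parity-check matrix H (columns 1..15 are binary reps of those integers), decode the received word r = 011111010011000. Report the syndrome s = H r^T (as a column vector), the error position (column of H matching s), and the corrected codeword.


s = (1, 0, 0, 1)^T, error position = 9, corrected codeword c = 011111011011000

Compute s = H r^T mod 2 one row at a time:
  s_1 = 1 + 0 + 0 + 1 + 1 + 0 + 0 + 0 = 3 ≡ 1 (mod 2).
  s_2 = 1 + 1 + 1 + 0 + 1 + 0 + 0 + 0 = 4 ≡ 0 (mod 2).
  s_3 = 1 + 1 + 1 + 0 + 0 + 1 + 0 + 0 = 4 ≡ 0 (mod 2).
  s_4 = 0 + 1 + 1 + 0 + 0 + 1 + 0 + 0 = 3 ≡ 1 (mod 2).
s = (1, 0, 0, 1)^T — this equals column 9 of H (binary 1001), so error is at position 9.
Correct: flip bit 9 of r = 011111010011000 to get c = 011111011011000.


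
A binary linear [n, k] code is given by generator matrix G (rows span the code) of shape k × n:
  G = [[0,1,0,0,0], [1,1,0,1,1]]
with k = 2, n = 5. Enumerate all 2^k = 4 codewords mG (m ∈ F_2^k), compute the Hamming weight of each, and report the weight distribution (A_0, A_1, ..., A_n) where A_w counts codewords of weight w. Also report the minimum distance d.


Weight distribution: A_0 = 1, A_1 = 1, A_3 = 1, A_4 = 1. Minimum distance d = 1.

Enumerate all 2^2 = 4 messages m ∈ F_2^2.
For each, compute codeword c = mG in F_2^5, then tally its weight.
  m = 00 → c = 00000, weight = 0.
  m = 10 → c = 01000, weight = 1.
  m = 01 → c = 11011, weight = 4.
  m = 11 → c = 10011, weight = 3.
Tally weights:
  weight 0: 1 codewords.
  weight 1: 1 codewords.
  weight 3: 1 codewords.
  weight 4: 1 codewords.
Minimum distance d = smallest w > 0 with A_w > 0 = 1.
Sanity: Σ A_w = 4 = 2^2 = 4 ✓.


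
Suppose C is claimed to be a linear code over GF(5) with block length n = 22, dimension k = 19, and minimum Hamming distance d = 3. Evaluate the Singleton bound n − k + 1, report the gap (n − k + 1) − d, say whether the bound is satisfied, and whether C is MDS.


Singleton RHS = n − k + 1 = 4, slack = 1, bound satisfied, not MDS.

Singleton bound: d ≤ n − k + 1.
Here n = 22, k = 19, so n − k + 1 = 4.
Given d = 3, check d ≤ 4: YES.
Slack = (n − k + 1) − d = 1.
The code is NOT MDS (slack = 1 > 0).
Description: the claimed parameters are [22, 19, 3]_5; such a code would be non-MDS.


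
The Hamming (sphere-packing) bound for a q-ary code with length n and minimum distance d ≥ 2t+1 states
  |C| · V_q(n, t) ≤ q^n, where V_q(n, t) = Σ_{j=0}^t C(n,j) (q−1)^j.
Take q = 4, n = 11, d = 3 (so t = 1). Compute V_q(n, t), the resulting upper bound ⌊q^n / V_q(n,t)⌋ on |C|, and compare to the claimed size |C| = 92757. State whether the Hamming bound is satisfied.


V_q(n, t) = 34, q^n = 4194304, Hamming bound = 123361, |C| = 92757 ≤ bound (satisfied).

Step 1: Compute V_q(n, t) = Σ_{j=0}^1 C(n, j) (q−1)^j.
  j = 0: C(11,0)·(3)^0 = 1·1 = 1.
  j = 1: C(11,1)·(3)^1 = 11·3 = 33.
  V_q(n, t) = 1 + 33 = 34.
Step 2: q^n = 4^11 = 4194304.
Step 3: Hamming bound ⌊q^n / V_q(n,t)⌋ = ⌊4194304/34⌋ = 123361.
Step 4: Compare |C| = 92757 to 123361: satisfied.
The claimed |C| lies below the Hamming bound.


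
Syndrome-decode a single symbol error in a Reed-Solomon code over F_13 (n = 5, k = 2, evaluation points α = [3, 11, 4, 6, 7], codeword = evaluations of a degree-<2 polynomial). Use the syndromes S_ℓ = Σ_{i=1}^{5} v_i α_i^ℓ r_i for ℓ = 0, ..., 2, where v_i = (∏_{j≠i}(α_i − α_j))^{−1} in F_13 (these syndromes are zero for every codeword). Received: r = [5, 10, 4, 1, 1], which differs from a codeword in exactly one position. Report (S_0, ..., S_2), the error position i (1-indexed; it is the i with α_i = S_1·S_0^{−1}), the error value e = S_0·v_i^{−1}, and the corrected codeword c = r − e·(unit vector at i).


S = (3, 5, 4), error at position 4, error magnitude e = 12, c = [5, 10, 4, 2, 1].

Step 1: column multipliers v_i = (∏_{j≠i}(α_i − α_j))^{−1} mod 13.
  i = 1 (α = 3): (3−11)(3−4)(3−6)(3−7) = (−8)·(−1)·(−3)·(−4) = 96 ≡ 5, so v_1 = 5^{−1} = 8 (mod 13).
  i = 2 (α = 11): (11−3)(11−4)(11−6)(11−7) = 8·7·5·4 = 1120 ≡ 2, so v_2 = 2^{−1} = 7 (mod 13).
  i = 3 (α = 4): (4−3)(4−11)(4−6)(4−7) = 1·(−7)·(−2)·(−3) = −42 ≡ 10, so v_3 = 10^{−1} = 4 (mod 13).
  i = 4 (α = 6): (6−3)(6−11)(6−4)(6−7) = 3·(−5)·2·(−1) = 30 ≡ 4, so v_4 = 4^{−1} = 10 (mod 13).
  i = 5 (α = 7): (7−3)(7−11)(7−4)(7−6) = 4·(−4)·3·1 = −48 ≡ 4, so v_5 = 4^{−1} = 10 (mod 13).
  v = [8, 7, 4, 10, 10].
Step 2: syndromes of r = [5, 10, 4, 1, 1] (all sums mod 13).
  S_0 = Σ v_i r_i = 8·5 + 7·10 + 4·4 + 10·1 + 10·1 = 146 ≡ 3.
  S_1 = Σ v_i α_i r_i = 8·3·5 + 7·11·10 + 4·4·4 + 10·6·1 + 10·7·1 = 1084 ≡ 5.
  α_i^2 mod 13 = [9, 4, 3, 10, 10].
  S_2 = Σ v_i α_i^2 r_i = 8·9·5 + 7·4·10 + 4·3·4 + 10·10·1 + 10·10·1 = 888 ≡ 4.
  S = (3, 5, 4) ≠ 0, so r is not a codeword (an error is present).
Step 3: locate the error. For a single error e at position i, S_ℓ = v_i·e·α_i^ℓ, so α_err = S_1/S_0.
  S_0^{−1} = 3^{−1} = 9 (mod 13), so α_err = 5·9 = 45 ≡ 6 = α_4. Error position i = 4.
  Consistency check: S_2/S_1 = 4·8 = 32 ≡ 6 = α_err ✓ (single-error assumption holds).
Step 4: error magnitude e = S_0/v_4 = S_0·∏_{j≠4}(α_4 − α_j) = 3·4 = 12 ≡ 12 (mod 13).
Step 5: correct position 4: c_4 = r_4 − e = 1 − 12 ≡ 2 (mod 13). Hence c = [5, 10, 4, 2, 1].
  Check: interpolating c through the α_i gives m(x) = 8 + 12·x (degree < 2) with m(α_i) = c_i for every i, so c is indeed a codeword.


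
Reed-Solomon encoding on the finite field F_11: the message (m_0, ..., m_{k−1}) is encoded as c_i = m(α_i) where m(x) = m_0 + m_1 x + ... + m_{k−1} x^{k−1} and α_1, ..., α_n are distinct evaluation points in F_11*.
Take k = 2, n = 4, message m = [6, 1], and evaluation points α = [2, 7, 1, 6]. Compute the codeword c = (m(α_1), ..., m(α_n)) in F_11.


c = [8, 2, 7, 1]

Message polynomial: m(x) = 6 + 1·x (mod 11).
For each evaluation point α_i, compute m(α_i) mod 11:
  α_1 = 2: Horner steps 1 → 8, so m(2) = 8.
  α_2 = 7: Horner steps 1 → 2, so m(7) = 2.
  α_3 = 1: Horner steps 1 → 7, so m(1) = 7.
  α_4 = 6: Horner steps 1 → 1, so m(6) = 1.
Codeword c = [8, 2, 7, 1] ∈ F_11^4.


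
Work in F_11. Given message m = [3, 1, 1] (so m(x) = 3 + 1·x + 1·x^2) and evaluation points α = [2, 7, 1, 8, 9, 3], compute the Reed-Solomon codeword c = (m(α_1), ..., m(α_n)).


c = [9, 4, 5, 9, 5, 4]

Message polynomial: m(x) = 3 + 1·x + 1·x^2 (mod 11).
For each evaluation point α_i, compute m(α_i) mod 11:
  α_1 = 2: Horner steps 1 → 3 → 9, so m(2) = 9.
  α_2 = 7: Horner steps 1 → 8 → 4, so m(7) = 4.
  α_3 = 1: Horner steps 1 → 2 → 5, so m(1) = 5.
  α_4 = 8: Horner steps 1 → 9 → 9, so m(8) = 9.
  α_5 = 9: Horner steps 1 → 10 → 5, so m(9) = 5.
  α_6 = 3: Horner steps 1 → 4 → 4, so m(3) = 4.
Codeword c = [9, 4, 5, 9, 5, 4] ∈ F_11^6.


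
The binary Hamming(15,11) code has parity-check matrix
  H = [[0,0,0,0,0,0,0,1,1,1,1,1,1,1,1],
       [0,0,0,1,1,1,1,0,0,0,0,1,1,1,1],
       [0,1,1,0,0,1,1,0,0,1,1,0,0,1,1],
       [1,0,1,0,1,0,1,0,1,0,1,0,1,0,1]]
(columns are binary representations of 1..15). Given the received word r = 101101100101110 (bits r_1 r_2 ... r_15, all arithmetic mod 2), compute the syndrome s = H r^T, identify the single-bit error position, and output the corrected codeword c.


s = (0, 0, 1, 0)^T, error position = 2, corrected codeword c = 111101100101110

Compute s = H r^T mod 2 one row at a time:
  s_1 = 0 + 0 + 1 + 0 + 1 + 1 + 1 + 0 = 4 ≡ 0 (mod 2).
  s_2 = 1 + 0 + 1 + 1 + 1 + 1 + 1 + 0 = 6 ≡ 0 (mod 2).
  s_3 = 0 + 1 + 1 + 1 + 1 + 0 + 1 + 0 = 5 ≡ 1 (mod 2).
  s_4 = 1 + 1 + 0 + 1 + 0 + 0 + 1 + 0 = 4 ≡ 0 (mod 2).
s = (0, 0, 1, 0)^T — this equals column 2 of H (binary 0010), so error is at position 2.
Correct: flip bit 2 of r = 101101100101110 to get c = 111101100101110.


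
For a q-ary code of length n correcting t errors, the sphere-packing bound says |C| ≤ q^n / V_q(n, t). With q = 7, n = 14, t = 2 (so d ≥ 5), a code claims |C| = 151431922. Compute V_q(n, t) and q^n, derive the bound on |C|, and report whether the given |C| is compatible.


V_q(n, t) = 3361, q^n = 678223072849, Hamming bound = 201792047, |C| = 151431922 ≤ bound (satisfied).

Step 1: Compute V_q(n, t) = Σ_{j=0}^2 C(n, j) (q−1)^j.
  j = 0: C(14,0)·(6)^0 = 1·1 = 1.
  j = 1: C(14,1)·(6)^1 = 14·6 = 84.
  j = 2: C(14,2)·(6)^2 = 91·36 = 3276.
  V_q(n, t) = 1 + 84 + 3276 = 3361.
Step 2: q^n = 7^14 = 678223072849.
Step 3: Hamming bound ⌊q^n / V_q(n,t)⌋ = ⌊678223072849/3361⌋ = 201792047.
Step 4: Compare |C| = 151431922 to 201792047: satisfied.
The claimed |C| lies below the Hamming bound.


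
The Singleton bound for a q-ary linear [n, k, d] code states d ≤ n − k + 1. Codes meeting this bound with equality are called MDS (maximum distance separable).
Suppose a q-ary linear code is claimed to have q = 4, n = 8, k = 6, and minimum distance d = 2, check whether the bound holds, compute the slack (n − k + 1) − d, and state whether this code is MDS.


Singleton RHS = n − k + 1 = 3, slack = 1, bound satisfied, not MDS.

Singleton bound: d ≤ n − k + 1.
Here n = 8, k = 6, so n − k + 1 = 3.
Given d = 2, check d ≤ 3: YES.
Slack = (n − k + 1) − d = 1.
The code is NOT MDS (slack = 1 > 0).
Description: the claimed parameters are [8, 6, 2]_4; such a code would be non-MDS.


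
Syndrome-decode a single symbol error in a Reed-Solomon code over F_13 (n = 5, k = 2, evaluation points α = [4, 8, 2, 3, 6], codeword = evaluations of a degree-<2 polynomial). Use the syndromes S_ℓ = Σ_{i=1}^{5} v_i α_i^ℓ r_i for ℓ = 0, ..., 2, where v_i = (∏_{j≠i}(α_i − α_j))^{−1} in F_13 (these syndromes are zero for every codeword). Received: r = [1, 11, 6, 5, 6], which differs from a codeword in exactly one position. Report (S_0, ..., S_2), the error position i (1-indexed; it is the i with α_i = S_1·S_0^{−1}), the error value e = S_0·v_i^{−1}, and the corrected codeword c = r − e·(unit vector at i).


S = (4, 8, 3), error at position 3, error magnitude e = 10, c = [1, 11, 9, 5, 6].

Step 1: column multipliers v_i = (∏_{j≠i}(α_i − α_j))^{−1} mod 13.
  i = 1 (α = 4): (4−8)(4−2)(4−3)(4−6) = (−4)·2·1·(−2) = 16 ≡ 3, so v_1 = 3^{−1} = 9 (mod 13).
  i = 2 (α = 8): (8−4)(8−2)(8−3)(8−6) = 4·6·5·2 = 240 ≡ 6, so v_2 = 6^{−1} = 11 (mod 13).
  i = 3 (α = 2): (2−4)(2−8)(2−3)(2−6) = (−2)·(−6)·(−1)·(−4) = 48 ≡ 9, so v_3 = 9^{−1} = 3 (mod 13).
  i = 4 (α = 3): (3−4)(3−8)(3−2)(3−6) = (−1)·(−5)·1·(−3) = −15 ≡ 11, so v_4 = 11^{−1} = 6 (mod 13).
  i = 5 (α = 6): (6−4)(6−8)(6−2)(6−3) = 2·(−2)·4·3 = −48 ≡ 4, so v_5 = 4^{−1} = 10 (mod 13).
  v = [9, 11, 3, 6, 10].
Step 2: syndromes of r = [1, 11, 6, 5, 6] (all sums mod 13).
  S_0 = Σ v_i r_i = 9·1 + 11·11 + 3·6 + 6·5 + 10·6 = 238 ≡ 4.
  S_1 = Σ v_i α_i r_i = 9·4·1 + 11·8·11 + 3·2·6 + 6·3·5 + 10·6·6 = 1490 ≡ 8.
  α_i^2 mod 13 = [3, 12, 4, 9, 10].
  S_2 = Σ v_i α_i^2 r_i = 9·3·1 + 11·12·11 + 3·4·6 + 6·9·5 + 10·10·6 = 2421 ≡ 3.
  S = (4, 8, 3) ≠ 0, so r is not a codeword (an error is present).
Step 3: locate the error. For a single error e at position i, S_ℓ = v_i·e·α_i^ℓ, so α_err = S_1/S_0.
  S_0^{−1} = 4^{−1} = 10 (mod 13), so α_err = 8·10 = 80 ≡ 2 = α_3. Error position i = 3.
  Consistency check: S_2/S_1 = 3·5 = 15 ≡ 2 = α_err ✓ (single-error assumption holds).
Step 4: error magnitude e = S_0/v_3 = S_0·∏_{j≠3}(α_3 − α_j) = 4·9 = 36 ≡ 10 (mod 13).
Step 5: correct position 3: c_3 = r_3 − e = 6 − 10 ≡ 9 (mod 13). Hence c = [1, 11, 9, 5, 6].
  Check: interpolating c through the α_i gives m(x) = 4 + 9·x (degree < 2) with m(α_i) = c_i for every i, so c is indeed a codeword.


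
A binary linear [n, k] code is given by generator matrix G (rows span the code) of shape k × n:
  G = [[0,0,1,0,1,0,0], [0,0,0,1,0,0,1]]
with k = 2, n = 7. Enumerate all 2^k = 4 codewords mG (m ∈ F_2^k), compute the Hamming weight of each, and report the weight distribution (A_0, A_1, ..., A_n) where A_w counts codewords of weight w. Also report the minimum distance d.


Weight distribution: A_0 = 1, A_2 = 2, A_4 = 1. Minimum distance d = 2.

Enumerate all 2^2 = 4 messages m ∈ F_2^2.
For each, compute codeword c = mG in F_2^7, then tally its weight.
  m = 00 → c = 0000000, weight = 0.
  m = 10 → c = 0010100, weight = 2.
  m = 01 → c = 0001001, weight = 2.
  m = 11 → c = 0011101, weight = 4.
Tally weights:
  weight 0: 1 codewords.
  weight 2: 2 codewords.
  weight 4: 1 codewords.
Minimum distance d = smallest w > 0 with A_w > 0 = 2.
Sanity: Σ A_w = 4 = 2^2 = 4 ✓.


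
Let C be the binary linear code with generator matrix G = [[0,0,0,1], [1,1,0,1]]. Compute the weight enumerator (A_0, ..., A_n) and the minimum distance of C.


Weight distribution: A_0 = 1, A_1 = 1, A_2 = 1, A_3 = 1. Minimum distance d = 1.

Enumerate all 2^2 = 4 messages m ∈ F_2^2.
For each, compute codeword c = mG in F_2^4, then tally its weight.
  m = 00 → c = 0000, weight = 0.
  m = 10 → c = 0001, weight = 1.
  m = 01 → c = 1101, weight = 3.
  m = 11 → c = 1100, weight = 2.
Tally weights:
  weight 0: 1 codewords.
  weight 1: 1 codewords.
  weight 2: 1 codewords.
  weight 3: 1 codewords.
Minimum distance d = smallest w > 0 with A_w > 0 = 1.
Sanity: Σ A_w = 4 = 2^2 = 4 ✓.


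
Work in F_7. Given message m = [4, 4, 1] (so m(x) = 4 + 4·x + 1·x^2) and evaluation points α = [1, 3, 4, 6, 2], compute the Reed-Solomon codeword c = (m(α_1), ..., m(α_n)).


c = [2, 4, 1, 1, 2]

Message polynomial: m(x) = 4 + 4·x + 1·x^2 (mod 7).
For each evaluation point α_i, compute m(α_i) mod 7:
  α_1 = 1: Horner steps 1 → 5 → 2, so m(1) = 2.
  α_2 = 3: Horner steps 1 → 0 → 4, so m(3) = 4.
  α_3 = 4: Horner steps 1 → 1 → 1, so m(4) = 1.
  α_4 = 6: Horner steps 1 → 3 → 1, so m(6) = 1.
  α_5 = 2: Horner steps 1 → 6 → 2, so m(2) = 2.
Codeword c = [2, 4, 1, 1, 2] ∈ F_7^5.


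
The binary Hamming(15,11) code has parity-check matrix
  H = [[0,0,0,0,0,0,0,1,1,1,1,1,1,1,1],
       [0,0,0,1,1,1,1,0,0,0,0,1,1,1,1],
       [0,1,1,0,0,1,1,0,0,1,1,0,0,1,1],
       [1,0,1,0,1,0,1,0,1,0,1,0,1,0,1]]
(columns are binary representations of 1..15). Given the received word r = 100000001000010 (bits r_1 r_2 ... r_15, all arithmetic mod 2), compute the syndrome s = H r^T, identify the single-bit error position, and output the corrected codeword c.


s = (0, 1, 1, 0)^T, error position = 6, corrected codeword c = 100001001000010

Compute s = H r^T mod 2 one row at a time:
  s_1 = 0 + 1 + 0 + 0 + 0 + 0 + 1 + 0 = 2 ≡ 0 (mod 2).
  s_2 = 0 + 0 + 0 + 0 + 0 + 0 + 1 + 0 = 1 ≡ 1 (mod 2).
  s_3 = 0 + 0 + 0 + 0 + 0 + 0 + 1 + 0 = 1 ≡ 1 (mod 2).
  s_4 = 1 + 0 + 0 + 0 + 1 + 0 + 0 + 0 = 2 ≡ 0 (mod 2).
s = (0, 1, 1, 0)^T — this equals column 6 of H (binary 0110), so error is at position 6.
Correct: flip bit 6 of r = 100000001000010 to get c = 100001001000010.


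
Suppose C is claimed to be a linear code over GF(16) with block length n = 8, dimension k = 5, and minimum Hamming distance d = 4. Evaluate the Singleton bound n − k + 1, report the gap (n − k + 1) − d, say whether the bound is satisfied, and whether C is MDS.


Singleton RHS = n − k + 1 = 4, slack = 0, bound satisfied, MDS.

Singleton bound: d ≤ n − k + 1.
Here n = 8, k = 5, so n − k + 1 = 4.
Given d = 4, check d ≤ 4: YES.
Slack = (n − k + 1) − d = 0.
The code is MDS (slack = 0).
Description: the claimed parameters are [8, 5, 4]_16; such a code would be MDS (meets Singleton bound).


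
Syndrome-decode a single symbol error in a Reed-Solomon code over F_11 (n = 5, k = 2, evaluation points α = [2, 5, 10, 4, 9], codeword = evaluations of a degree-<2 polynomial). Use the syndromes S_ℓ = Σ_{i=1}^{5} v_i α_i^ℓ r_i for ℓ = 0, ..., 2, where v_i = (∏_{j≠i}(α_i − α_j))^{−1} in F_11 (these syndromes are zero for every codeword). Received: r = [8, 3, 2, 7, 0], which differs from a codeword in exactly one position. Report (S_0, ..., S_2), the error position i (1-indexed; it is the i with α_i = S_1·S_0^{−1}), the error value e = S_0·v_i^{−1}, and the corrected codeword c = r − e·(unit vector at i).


S = (1, 4, 5), error at position 4, error magnitude e = 6, c = [8, 3, 2, 1, 0].

Step 1: column multipliers v_i = (∏_{j≠i}(α_i − α_j))^{−1} mod 11.
  i = 1 (α = 2): (2−5)(2−10)(2−4)(2−9) = (−3)·(−8)·(−2)·(−7) = 336 ≡ 6, so v_1 = 6^{−1} = 2 (mod 11).
  i = 2 (α = 5): (5−2)(5−10)(5−4)(5−9) = 3·(−5)·1·(−4) = 60 ≡ 5, so v_2 = 5^{−1} = 9 (mod 11).
  i = 3 (α = 10): (10−2)(10−5)(10−4)(10−9) = 8·5·6·1 = 240 ≡ 9, so v_3 = 9^{−1} = 5 (mod 11).
  i = 4 (α = 4): (4−2)(4−5)(4−10)(4−9) = 2·(−1)·(−6)·(−5) = −60 ≡ 6, so v_4 = 6^{−1} = 2 (mod 11).
  i = 5 (α = 9): (9−2)(9−5)(9−10)(9−4) = 7·4·(−1)·5 = −140 ≡ 3, so v_5 = 3^{−1} = 4 (mod 11).
  v = [2, 9, 5, 2, 4].
Step 2: syndromes of r = [8, 3, 2, 7, 0] (all sums mod 11).
  S_0 = Σ v_i r_i = 2·8 + 9·3 + 5·2 + 2·7 + 4·0 = 67 ≡ 1.
  S_1 = Σ v_i α_i r_i = 2·2·8 + 9·5·3 + 5·10·2 + 2·4·7 + 4·9·0 = 323 ≡ 4.
  α_i^2 mod 11 = [4, 3, 1, 5, 4].
  S_2 = Σ v_i α_i^2 r_i = 2·4·8 + 9·3·3 + 5·1·2 + 2·5·7 + 4·4·0 = 225 ≡ 5.
  S = (1, 4, 5) ≠ 0, so r is not a codeword (an error is present).
Step 3: locate the error. For a single error e at position i, S_ℓ = v_i·e·α_i^ℓ, so α_err = S_1/S_0.
  S_0^{−1} = 1^{−1} = 1 (mod 11), so α_err = 4·1 = 4 ≡ 4 = α_4. Error position i = 4.
  Consistency check: S_2/S_1 = 5·3 = 15 ≡ 4 = α_err ✓ (single-error assumption holds).
Step 4: error magnitude e = S_0/v_4 = S_0·∏_{j≠4}(α_4 − α_j) = 1·6 = 6 ≡ 6 (mod 11).
Step 5: correct position 4: c_4 = r_4 − e = 7 − 6 ≡ 1 (mod 11). Hence c = [8, 3, 2, 1, 0].
  Check: interpolating c through the α_i gives m(x) = 4 + 2·x (degree < 2) with m(α_i) = c_i for every i, so c is indeed a codeword.


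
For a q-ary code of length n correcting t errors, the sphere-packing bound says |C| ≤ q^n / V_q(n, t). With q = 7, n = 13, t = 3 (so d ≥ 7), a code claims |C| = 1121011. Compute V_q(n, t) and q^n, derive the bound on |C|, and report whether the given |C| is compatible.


V_q(n, t) = 64663, q^n = 96889010407, Hamming bound = 1498368, |C| = 1121011 ≤ bound (satisfied).

Step 1: Compute V_q(n, t) = Σ_{j=0}^3 C(n, j) (q−1)^j.
  j = 0: C(13,0)·(6)^0 = 1·1 = 1.
  j = 1: C(13,1)·(6)^1 = 13·6 = 78.
  j = 2: C(13,2)·(6)^2 = 78·36 = 2808.
  j = 3: C(13,3)·(6)^3 = 286·216 = 61776.
  V_q(n, t) = 1 + 78 + 2808 + 61776 = 64663.
Step 2: q^n = 7^13 = 96889010407.
Step 3: Hamming bound ⌊q^n / V_q(n,t)⌋ = ⌊96889010407/64663⌋ = 1498368.
Step 4: Compare |C| = 1121011 to 1498368: satisfied.
The claimed |C| lies below the Hamming bound.


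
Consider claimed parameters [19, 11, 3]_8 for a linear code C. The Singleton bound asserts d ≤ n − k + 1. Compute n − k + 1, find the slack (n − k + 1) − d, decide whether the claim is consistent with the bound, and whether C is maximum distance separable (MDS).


Singleton RHS = n − k + 1 = 9, slack = 6, bound satisfied, not MDS.

Singleton bound: d ≤ n − k + 1.
Here n = 19, k = 11, so n − k + 1 = 9.
Given d = 3, check d ≤ 9: YES.
Slack = (n − k + 1) − d = 6.
The code is NOT MDS (slack = 6 > 0).
Description: the claimed parameters are [19, 11, 3]_8; such a code would be non-MDS.


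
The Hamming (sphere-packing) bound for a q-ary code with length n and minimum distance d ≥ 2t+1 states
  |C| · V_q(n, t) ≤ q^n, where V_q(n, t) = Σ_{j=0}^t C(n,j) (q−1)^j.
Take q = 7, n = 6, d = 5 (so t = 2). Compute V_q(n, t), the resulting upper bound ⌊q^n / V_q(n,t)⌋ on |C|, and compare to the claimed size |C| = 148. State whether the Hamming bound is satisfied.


V_q(n, t) = 577, q^n = 117649, Hamming bound = 203, |C| = 148 ≤ bound (satisfied).

Step 1: Compute V_q(n, t) = Σ_{j=0}^2 C(n, j) (q−1)^j.
  j = 0: C(6,0)·(6)^0 = 1·1 = 1.
  j = 1: C(6,1)·(6)^1 = 6·6 = 36.
  j = 2: C(6,2)·(6)^2 = 15·36 = 540.
  V_q(n, t) = 1 + 36 + 540 = 577.
Step 2: q^n = 7^6 = 117649.
Step 3: Hamming bound ⌊q^n / V_q(n,t)⌋ = ⌊117649/577⌋ = 203.
Step 4: Compare |C| = 148 to 203: satisfied.
The claimed |C| lies below the Hamming bound.


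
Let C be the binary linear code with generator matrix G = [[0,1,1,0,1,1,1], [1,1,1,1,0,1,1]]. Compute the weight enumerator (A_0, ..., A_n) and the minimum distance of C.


Weight distribution: A_0 = 1, A_3 = 1, A_5 = 1, A_6 = 1. Minimum distance d = 3.

Enumerate all 2^2 = 4 messages m ∈ F_2^2.
For each, compute codeword c = mG in F_2^7, then tally its weight.
  m = 00 → c = 0000000, weight = 0.
  m = 10 → c = 0110111, weight = 5.
  m = 01 → c = 1111011, weight = 6.
  m = 11 → c = 1001100, weight = 3.
Tally weights:
  weight 0: 1 codewords.
  weight 3: 1 codewords.
  weight 5: 1 codewords.
  weight 6: 1 codewords.
Minimum distance d = smallest w > 0 with A_w > 0 = 3.
Sanity: Σ A_w = 4 = 2^2 = 4 ✓.


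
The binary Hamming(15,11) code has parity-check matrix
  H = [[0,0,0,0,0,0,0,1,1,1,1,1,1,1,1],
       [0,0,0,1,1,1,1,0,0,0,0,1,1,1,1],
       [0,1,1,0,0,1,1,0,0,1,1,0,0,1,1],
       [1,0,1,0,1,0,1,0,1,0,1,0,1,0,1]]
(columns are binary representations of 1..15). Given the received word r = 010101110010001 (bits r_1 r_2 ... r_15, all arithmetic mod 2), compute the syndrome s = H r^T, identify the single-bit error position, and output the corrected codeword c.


s = (1, 0, 1, 1)^T, error position = 11, corrected codeword c = 010101110000001

Compute s = H r^T mod 2 one row at a time:
  s_1 = 1 + 0 + 0 + 1 + 0 + 0 + 0 + 1 = 3 ≡ 1 (mod 2).
  s_2 = 1 + 0 + 1 + 1 + 0 + 0 + 0 + 1 = 4 ≡ 0 (mod 2).
  s_3 = 1 + 0 + 1 + 1 + 0 + 1 + 0 + 1 = 5 ≡ 1 (mod 2).
  s_4 = 0 + 0 + 0 + 1 + 0 + 1 + 0 + 1 = 3 ≡ 1 (mod 2).
s = (1, 0, 1, 1)^T — this equals column 11 of H (binary 1011), so error is at position 11.
Correct: flip bit 11 of r = 010101110010001 to get c = 010101110000001.


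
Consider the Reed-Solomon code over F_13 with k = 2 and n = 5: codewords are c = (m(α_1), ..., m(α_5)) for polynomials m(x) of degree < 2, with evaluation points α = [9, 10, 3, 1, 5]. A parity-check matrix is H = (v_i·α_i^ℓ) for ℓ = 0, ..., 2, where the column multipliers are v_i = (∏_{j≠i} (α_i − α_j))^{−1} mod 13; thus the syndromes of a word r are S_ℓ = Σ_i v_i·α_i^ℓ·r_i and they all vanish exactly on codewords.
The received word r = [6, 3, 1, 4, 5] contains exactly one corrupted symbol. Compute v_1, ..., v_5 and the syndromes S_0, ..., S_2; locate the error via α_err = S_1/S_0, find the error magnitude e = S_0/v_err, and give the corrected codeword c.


S = (3, 9, 1), error at position 3, error magnitude e = 3, c = [6, 3, 11, 4, 5].

Step 1: column multipliers v_i = (∏_{j≠i}(α_i − α_j))^{−1} mod 13.
  i = 1 (α = 9): (9−10)(9−3)(9−1)(9−5) = (−1)·6·8·4 = −192 ≡ 3, so v_1 = 3^{−1} = 9 (mod 13).
  i = 2 (α = 10): (10−9)(10−3)(10−1)(10−5) = 1·7·9·5 = 315 ≡ 3, so v_2 = 3^{−1} = 9 (mod 13).
  i = 3 (α = 3): (3−9)(3−10)(3−1)(3−5) = (−6)·(−7)·2·(−2) = −168 ≡ 1, so v_3 = 1^{−1} = 1 (mod 13).
  i = 4 (α = 1): (1−9)(1−10)(1−3)(1−5) = (−8)·(−9)·(−2)·(−4) = 576 ≡ 4, so v_4 = 4^{−1} = 10 (mod 13).
  i = 5 (α = 5): (5−9)(5−10)(5−3)(5−1) = (−4)·(−5)·2·4 = 160 ≡ 4, so v_5 = 4^{−1} = 10 (mod 13).
  v = [9, 9, 1, 10, 10].
Step 2: syndromes of r = [6, 3, 1, 4, 5] (all sums mod 13).
  S_0 = Σ v_i r_i = 9·6 + 9·3 + 1·1 + 10·4 + 10·5 = 172 ≡ 3.
  S_1 = Σ v_i α_i r_i = 9·9·6 + 9·10·3 + 1·3·1 + 10·1·4 + 10·5·5 = 1049 ≡ 9.
  α_i^2 mod 13 = [3, 9, 9, 1, 12].
  S_2 = Σ v_i α_i^2 r_i = 9·3·6 + 9·9·3 + 1·9·1 + 10·1·4 + 10·12·5 = 1054 ≡ 1.
  S = (3, 9, 1) ≠ 0, so r is not a codeword (an error is present).
Step 3: locate the error. For a single error e at position i, S_ℓ = v_i·e·α_i^ℓ, so α_err = S_1/S_0.
  S_0^{−1} = 3^{−1} = 9 (mod 13), so α_err = 9·9 = 81 ≡ 3 = α_3. Error position i = 3.
  Consistency check: S_2/S_1 = 1·3 = 3 ≡ 3 = α_err ✓ (single-error assumption holds).
Step 4: error magnitude e = S_0/v_3 = S_0·∏_{j≠3}(α_3 − α_j) = 3·1 = 3 ≡ 3 (mod 13).
Step 5: correct position 3: c_3 = r_3 − e = 1 − 3 ≡ 11 (mod 13). Hence c = [6, 3, 11, 4, 5].
  Check: interpolating c through the α_i gives m(x) = 7 + 10·x (degree < 2) with m(α_i) = c_i for every i, so c is indeed a codeword.


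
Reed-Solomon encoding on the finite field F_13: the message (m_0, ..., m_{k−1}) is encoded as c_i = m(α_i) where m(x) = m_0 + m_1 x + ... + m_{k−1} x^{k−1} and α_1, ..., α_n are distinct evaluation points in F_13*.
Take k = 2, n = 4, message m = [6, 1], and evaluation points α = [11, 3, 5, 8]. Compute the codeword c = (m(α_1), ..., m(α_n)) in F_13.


c = [4, 9, 11, 1]

Message polynomial: m(x) = 6 + 1·x (mod 13).
For each evaluation point α_i, compute m(α_i) mod 13:
  α_1 = 11: Horner steps 1 → 4, so m(11) = 4.
  α_2 = 3: Horner steps 1 → 9, so m(3) = 9.
  α_3 = 5: Horner steps 1 → 11, so m(5) = 11.
  α_4 = 8: Horner steps 1 → 1, so m(8) = 1.
Codeword c = [4, 9, 11, 1] ∈ F_13^4.


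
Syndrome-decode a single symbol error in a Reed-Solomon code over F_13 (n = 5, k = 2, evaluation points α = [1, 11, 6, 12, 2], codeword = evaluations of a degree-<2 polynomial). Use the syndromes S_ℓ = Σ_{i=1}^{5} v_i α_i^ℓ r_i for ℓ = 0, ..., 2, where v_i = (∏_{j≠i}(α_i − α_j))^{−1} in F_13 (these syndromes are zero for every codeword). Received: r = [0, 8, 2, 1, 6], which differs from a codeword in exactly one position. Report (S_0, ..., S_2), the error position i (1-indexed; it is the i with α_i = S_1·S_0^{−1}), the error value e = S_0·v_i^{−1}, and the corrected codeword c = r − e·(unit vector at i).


S = (12, 7, 3), error at position 3, error magnitude e = 11, c = [0, 8, 4, 1, 6].

Step 1: column multipliers v_i = (∏_{j≠i}(α_i − α_j))^{−1} mod 13.
  i = 1 (α = 1): (1−11)(1−6)(1−12)(1−2) = (−10)·(−5)·(−11)·(−1) = 550 ≡ 4, so v_1 = 4^{−1} = 10 (mod 13).
  i = 2 (α = 11): (11−1)(11−6)(11−12)(11−2) = 10·5·(−1)·9 = −450 ≡ 5, so v_2 = 5^{−1} = 8 (mod 13).
  i = 3 (α = 6): (6−1)(6−11)(6−12)(6−2) = 5·(−5)·(−6)·4 = 600 ≡ 2, so v_3 = 2^{−1} = 7 (mod 13).
  i = 4 (α = 12): (12−1)(12−11)(12−6)(12−2) = 11·1·6·10 = 660 ≡ 10, so v_4 = 10^{−1} = 4 (mod 13).
  i = 5 (α = 2): (2−1)(2−11)(2−6)(2−12) = 1·(−9)·(−4)·(−10) = −360 ≡ 4, so v_5 = 4^{−1} = 10 (mod 13).
  v = [10, 8, 7, 4, 10].
Step 2: syndromes of r = [0, 8, 2, 1, 6] (all sums mod 13).
  S_0 = Σ v_i r_i = 10·0 + 8·8 + 7·2 + 4·1 + 10·6 = 142 ≡ 12.
  S_1 = Σ v_i α_i r_i = 10·1·0 + 8·11·8 + 7·6·2 + 4·12·1 + 10·2·6 = 956 ≡ 7.
  α_i^2 mod 13 = [1, 4, 10, 1, 4].
  S_2 = Σ v_i α_i^2 r_i = 10·1·0 + 8·4·8 + 7·10·2 + 4·1·1 + 10·4·6 = 640 ≡ 3.
  S = (12, 7, 3) ≠ 0, so r is not a codeword (an error is present).
Step 3: locate the error. For a single error e at position i, S_ℓ = v_i·e·α_i^ℓ, so α_err = S_1/S_0.
  S_0^{−1} = 12^{−1} = 12 (mod 13), so α_err = 7·12 = 84 ≡ 6 = α_3. Error position i = 3.
  Consistency check: S_2/S_1 = 3·2 = 6 ≡ 6 = α_err ✓ (single-error assumption holds).
Step 4: error magnitude e = S_0/v_3 = S_0·∏_{j≠3}(α_3 − α_j) = 12·2 = 24 ≡ 11 (mod 13).
Step 5: correct position 3: c_3 = r_3 − e = 2 − 11 ≡ 4 (mod 13). Hence c = [0, 8, 4, 1, 6].
  Check: interpolating c through the α_i gives m(x) = 7 + 6·x (degree < 2) with m(α_i) = c_i for every i, so c is indeed a codeword.
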